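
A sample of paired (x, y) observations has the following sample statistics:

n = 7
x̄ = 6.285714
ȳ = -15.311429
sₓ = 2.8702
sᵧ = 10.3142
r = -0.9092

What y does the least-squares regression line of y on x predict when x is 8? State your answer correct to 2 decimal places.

b = r · sᵧ/sₓ = -0.9092 · 10.3142/2.8702 = -3.267253
a = ȳ − b·x̄ = -15.311429 − (-3.267253)·6.285714 = 5.225591
ŷ(8) = a + b·8 = 5.225591 + (-3.267253)·8 = -20.912436

-20.91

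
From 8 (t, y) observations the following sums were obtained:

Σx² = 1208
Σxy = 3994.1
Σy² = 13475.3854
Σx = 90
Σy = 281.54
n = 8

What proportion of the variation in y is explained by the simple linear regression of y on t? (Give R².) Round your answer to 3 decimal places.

Sxx = Σx² − (Σx)²/n = 1208 − 1012.5 = 195.5
Sxy = Σxy − (Σx)(Σy)/n = 3994.1 − 3167.325 = 826.775
Syy = Σy² − (Σy)²/n = 13475.3854 − 9908.09645 = 3567.28895
R² = Sxy²/(Sxx·Syy) = (826.775)²/(195.5·3567.28895) = 0.980143

0.980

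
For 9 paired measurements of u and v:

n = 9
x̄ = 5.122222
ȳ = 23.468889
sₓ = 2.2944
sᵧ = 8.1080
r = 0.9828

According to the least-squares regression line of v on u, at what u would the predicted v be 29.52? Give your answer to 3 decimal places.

6.865

b = r · sᵧ/sₓ = 0.9828 · 8.108/2.2944 = 3.473040
a = ȳ − b·x̄ = 23.468889 − 3.473040·5.122222 = 5.679208
Set a + b·x = 29.52: x = (29.52 − 5.679208) / 3.473040 = 6.864532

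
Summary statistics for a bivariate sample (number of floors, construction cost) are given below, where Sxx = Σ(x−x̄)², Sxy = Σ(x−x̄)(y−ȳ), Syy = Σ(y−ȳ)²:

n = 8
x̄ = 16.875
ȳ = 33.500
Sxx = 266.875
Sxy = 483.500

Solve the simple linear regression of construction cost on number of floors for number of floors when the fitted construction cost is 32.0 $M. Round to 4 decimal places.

b = Sxy/Sxx = 483.5/266.875 = 1.811710
a = ȳ − b·x̄ = 33.5 − 1.811710·16.875 = 2.927400
Set a + b·x = 32.0: x = (32.0 − 2.927400) / 1.811710 = 16.047053

16.0471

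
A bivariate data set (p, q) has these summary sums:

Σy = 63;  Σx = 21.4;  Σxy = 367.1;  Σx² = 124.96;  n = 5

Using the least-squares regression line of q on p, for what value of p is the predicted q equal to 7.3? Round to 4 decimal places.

2.4654

Sxx = Σx² − (Σx)²/n = 124.96 − 91.592 = 33.368
Sxy = Σxy − (Σx)(Σy)/n = 367.1 − 269.64 = 97.46
b = Sxy/Sxx = 97.46/33.368 = 2.920762
a = ȳ − b·x̄ = 12.6 − 2.920762·4.28 = 0.099137
Set a + b·x = 7.3: x = (7.3 − 0.099137) / 2.920762 = 2.465405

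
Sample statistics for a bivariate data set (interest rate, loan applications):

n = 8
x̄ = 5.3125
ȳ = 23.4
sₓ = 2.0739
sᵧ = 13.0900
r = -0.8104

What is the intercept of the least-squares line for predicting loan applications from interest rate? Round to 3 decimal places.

50.574

b = r · sᵧ/sₓ = -0.8104 · 13.09/2.0739 = -5.115066
a = ȳ − b·x̄ = 23.4 − (-5.115066)·5.3125 = 50.573790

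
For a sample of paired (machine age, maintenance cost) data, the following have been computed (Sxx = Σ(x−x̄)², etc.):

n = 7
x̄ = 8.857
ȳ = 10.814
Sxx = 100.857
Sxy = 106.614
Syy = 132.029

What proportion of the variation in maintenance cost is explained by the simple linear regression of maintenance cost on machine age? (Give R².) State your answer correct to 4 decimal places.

0.8536

R² = Sxy²/(Sxx·Syy) = (106.614)²/(100.857·132.029) = 0.853597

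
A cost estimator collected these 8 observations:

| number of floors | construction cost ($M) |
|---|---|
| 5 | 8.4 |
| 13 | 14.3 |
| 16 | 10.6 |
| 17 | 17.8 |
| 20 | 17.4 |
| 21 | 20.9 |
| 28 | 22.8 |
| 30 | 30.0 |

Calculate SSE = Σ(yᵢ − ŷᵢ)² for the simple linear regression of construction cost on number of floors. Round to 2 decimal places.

n = 8, Σx = 150, Σy = 142.2, Σxy = 3025.4, Σx² = 3264, Σy² = 2863.66
Sxx = Σx² − (Σx)²/n = 3264 − 2812.5 = 451.5
Sxy = Σxy − (Σx)(Σy)/n = 3025.4 − 2666.25 = 359.15
Syy = Σy² − (Σy)²/n = 2863.66 − 2527.605 = 336.055
b = Sxy/Sxx = 359.15/451.5 = 0.795460
SSE = Syy − b·Sxy = 336.055 − 0.795460·359.15 = 50.365692

50.37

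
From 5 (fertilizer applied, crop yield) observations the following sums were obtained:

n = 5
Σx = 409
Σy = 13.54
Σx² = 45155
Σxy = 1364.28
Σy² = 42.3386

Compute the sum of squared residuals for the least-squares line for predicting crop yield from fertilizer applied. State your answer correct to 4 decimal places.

0.0393

Sxx = Σx² − (Σx)²/n = 45155 − 33456.2 = 11698.8
Sxy = Σxy − (Σx)(Σy)/n = 1364.28 − 1107.572 = 256.708
Syy = Σy² − (Σy)²/n = 42.3386 − 36.66632 = 5.67228
b = Sxy/Sxx = 256.708/11698.8 = 0.021943
SSE = Syy − b·Sxy = 5.67228 − 0.021943·256.708 = 0.039309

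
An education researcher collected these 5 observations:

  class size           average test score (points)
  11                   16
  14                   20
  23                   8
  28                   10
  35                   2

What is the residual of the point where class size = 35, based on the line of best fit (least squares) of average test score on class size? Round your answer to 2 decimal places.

-0.91

n = 5, Σx = 111, Σy = 56, Σxy = 990, Σx² = 2855
Sxx = Σx² − (Σx)²/n = 2855 − 2464.2 = 390.8
Sxy = Σxy − (Σx)(Σy)/n = 990 − 1243.2 = -253.2
b = Sxy/Sxx = -253.2/390.8 = -0.647902
a = ȳ − b·x̄ = 11.2 − (-0.647902)·22.2 = 25.583419
ŷ(35) = 25.583419 + (-0.647902)·35 = 2.906858
residual = y − ŷ = 2 − 2.906858 = -0.906858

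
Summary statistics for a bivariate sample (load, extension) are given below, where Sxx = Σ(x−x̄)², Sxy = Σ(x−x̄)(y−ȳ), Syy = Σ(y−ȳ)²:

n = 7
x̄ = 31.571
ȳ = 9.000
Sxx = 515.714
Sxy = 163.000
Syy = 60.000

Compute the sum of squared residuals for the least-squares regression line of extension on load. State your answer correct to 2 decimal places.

8.48

b = Sxy/Sxx = 163/515.714 = 0.316067
SSE = Syy − b·Sxy = 60 − 0.316067·163 = 8.481135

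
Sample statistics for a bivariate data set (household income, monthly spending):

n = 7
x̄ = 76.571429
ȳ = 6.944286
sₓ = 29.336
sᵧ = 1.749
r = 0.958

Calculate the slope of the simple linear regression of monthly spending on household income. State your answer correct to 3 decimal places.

0.057

b = r · sᵧ/sₓ = 0.958 · 1.749/29.336 = 0.057116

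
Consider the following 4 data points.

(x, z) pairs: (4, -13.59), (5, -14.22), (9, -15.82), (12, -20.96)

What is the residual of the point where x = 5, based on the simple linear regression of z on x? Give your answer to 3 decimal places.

n = 4, Σx = 30, Σy = -64.59, Σxy = -519.36, Σx² = 266
Sxx = Σx² − (Σx)²/n = 266 − 225 = 41
Sxy = Σxy − (Σx)(Σy)/n = -519.36 − (-484.425) = -34.935
b = Sxy/Sxx = -34.935/41 = -0.852073
a = ȳ − b·x̄ = -16.1475 − (-0.852073)·7.5 = -9.756951
ŷ(5) = -9.756951 + (-0.852073)·5 = -14.017317
residual = y − ŷ = -14.22 − (-14.017317) = -0.202683

-0.203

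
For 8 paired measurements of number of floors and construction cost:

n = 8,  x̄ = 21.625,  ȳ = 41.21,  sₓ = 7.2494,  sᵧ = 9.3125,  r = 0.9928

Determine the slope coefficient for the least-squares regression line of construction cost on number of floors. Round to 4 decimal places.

1.2753

b = r · sᵧ/sₓ = 0.9928 · 9.3125/7.2494 = 1.275340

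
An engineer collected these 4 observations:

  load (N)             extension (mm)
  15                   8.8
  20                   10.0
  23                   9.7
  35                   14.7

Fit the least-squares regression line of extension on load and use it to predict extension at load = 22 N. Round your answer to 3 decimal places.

10.424

n = 4, Σx = 93, Σy = 43.2, Σxy = 1069.6, Σx² = 2379
Sxx = Σx² − (Σx)²/n = 2379 − 2162.25 = 216.75
Sxy = Σxy − (Σx)(Σy)/n = 1069.6 − 1004.4 = 65.2
b = Sxy/Sxx = 65.2/216.75 = 0.300807
a = ȳ − b·x̄ = 10.8 − 0.300807·23.25 = 3.806228
ŷ(22) = a + b·22 = 3.806228 + 0.300807·22 = 10.423991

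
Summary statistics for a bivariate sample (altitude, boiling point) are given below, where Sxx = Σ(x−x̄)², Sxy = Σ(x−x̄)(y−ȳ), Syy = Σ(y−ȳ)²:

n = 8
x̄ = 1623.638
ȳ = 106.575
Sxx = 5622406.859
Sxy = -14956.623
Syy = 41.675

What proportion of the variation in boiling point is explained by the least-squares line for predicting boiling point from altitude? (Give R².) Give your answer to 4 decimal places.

R² = Sxy²/(Sxx·Syy) = (-14956.623)²/(5622406.859·41.675) = 0.954705

0.9547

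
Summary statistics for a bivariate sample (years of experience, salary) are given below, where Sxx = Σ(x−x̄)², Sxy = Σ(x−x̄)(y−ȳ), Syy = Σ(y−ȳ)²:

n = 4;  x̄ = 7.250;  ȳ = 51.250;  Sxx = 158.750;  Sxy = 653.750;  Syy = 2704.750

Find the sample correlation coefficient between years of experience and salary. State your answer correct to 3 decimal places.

r = Sxy/√(Sxx·Syy) = 653.75/√(429379.0625) = 653.75/655.270221 = 0.997680

0.998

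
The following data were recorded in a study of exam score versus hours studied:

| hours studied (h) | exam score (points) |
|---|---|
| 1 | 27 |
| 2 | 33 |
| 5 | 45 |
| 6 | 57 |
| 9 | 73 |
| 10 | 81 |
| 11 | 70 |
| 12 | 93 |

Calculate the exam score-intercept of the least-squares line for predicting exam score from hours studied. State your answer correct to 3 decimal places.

21.375

n = 8, Σx = 56, Σy = 479, Σxy = 4013, Σx² = 512
Sxx = Σx² − (Σx)²/n = 512 − 392 = 120
Sxy = Σxy − (Σx)(Σy)/n = 4013 − 3353 = 660
b = Sxy/Sxx = 660/120 = 5.5
a = ȳ − b·x̄ = 59.875 − 5.5·7 = 21.375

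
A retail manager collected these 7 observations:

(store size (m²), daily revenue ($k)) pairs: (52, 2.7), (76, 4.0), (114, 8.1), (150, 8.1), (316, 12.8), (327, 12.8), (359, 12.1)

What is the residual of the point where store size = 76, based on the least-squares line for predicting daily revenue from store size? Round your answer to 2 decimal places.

n = 7, Σx = 1394, Σy = 60.6, Σxy = 15157.1, Σx² = 379642
Sxx = Σx² − (Σx)²/n = 379642 − 277605.142857 = 102036.857143
Sxy = Σxy − (Σx)(Σy)/n = 15157.1 − 12068.057143 = 3089.042857
b = Sxy/Sxx = 3089.042857/102036.857143 = 0.030274
a = ȳ − b·x̄ = 8.657143 − 0.030274·199.142857 = 2.628333
ŷ(76) = 2.628333 + 0.030274·76 = 4.929141
residual = y − ŷ = 4.0 − 4.929141 = -0.929141

-0.93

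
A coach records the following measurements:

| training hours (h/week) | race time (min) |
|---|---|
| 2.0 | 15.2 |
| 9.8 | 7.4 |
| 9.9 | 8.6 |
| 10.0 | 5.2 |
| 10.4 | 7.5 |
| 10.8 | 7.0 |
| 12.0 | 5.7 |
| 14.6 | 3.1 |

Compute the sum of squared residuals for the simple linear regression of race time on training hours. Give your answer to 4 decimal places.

6.5395

n = 8, Σx = 79.5, Σy = 59.7, Σxy = 507.32, Σx² = 880.01, Σy² = 534.15
Sxx = Σx² − (Σx)²/n = 880.01 − 790.03125 = 89.97875
Sxy = Σxy − (Σx)(Σy)/n = 507.32 − 593.26875 = -85.94875
Syy = Σy² − (Σy)²/n = 534.15 − 445.51125 = 88.63875
b = Sxy/Sxx = -85.94875/89.97875 = -0.955212
SSE = Syy − b·Sxy = 88.63875 − (-0.955212)·(-85.94875) = 6.539503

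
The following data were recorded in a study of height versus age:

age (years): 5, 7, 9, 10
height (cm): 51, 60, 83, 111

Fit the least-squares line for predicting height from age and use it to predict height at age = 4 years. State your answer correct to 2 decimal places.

33.47

n = 4, Σx = 31, Σy = 305, Σxy = 2532, Σx² = 255
Sxx = Σx² − (Σx)²/n = 255 − 240.25 = 14.75
Sxy = Σxy − (Σx)(Σy)/n = 2532 − 2363.75 = 168.25
b = Sxy/Sxx = 168.25/14.75 = 11.406780
a = ȳ − b·x̄ = 76.25 − 11.406780·7.75 = -12.152542
ŷ(4) = a + b·4 = -12.152542 + 11.406780·4 = 33.474576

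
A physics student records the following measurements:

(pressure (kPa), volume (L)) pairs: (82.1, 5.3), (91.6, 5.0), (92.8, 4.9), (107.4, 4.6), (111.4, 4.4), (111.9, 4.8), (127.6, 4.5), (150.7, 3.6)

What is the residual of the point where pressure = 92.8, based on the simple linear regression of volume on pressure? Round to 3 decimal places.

-0.102

n = 8, Σx = 875.5, Σy = 37.1, Σxy = 3985.89, Σx² = 99201.39
Sxx = Σx² − (Σx)²/n = 99201.39 − 95812.53125 = 3388.85875
Sxy = Σxy − (Σx)(Σy)/n = 3985.89 − 4060.13125 = -74.24125
b = Sxy/Sxx = -74.24125/3388.85875 = -0.021907
a = ȳ − b·x̄ = 4.6375 − (-0.021907)·109.4375 = 7.034996
ŷ(92.8) = 7.034996 + (-0.021907)·92.8 = 5.001985
residual = y − ŷ = 4.9 − 5.001985 = -0.101985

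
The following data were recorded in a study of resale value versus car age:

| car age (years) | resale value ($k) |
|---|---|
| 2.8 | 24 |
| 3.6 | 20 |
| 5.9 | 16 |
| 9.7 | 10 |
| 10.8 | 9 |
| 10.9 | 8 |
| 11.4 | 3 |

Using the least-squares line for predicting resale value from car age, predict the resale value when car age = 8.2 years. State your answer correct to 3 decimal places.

n = 7, Σx = 55.1, Σy = 90, Σxy = 549.2, Σx² = 515.11
Sxx = Σx² − (Σx)²/n = 515.11 − 433.715714 = 81.394286
Sxy = Σxy − (Σx)(Σy)/n = 549.2 − 708.428571 = -159.228571
b = Sxy/Sxx = -159.228571/81.394286 = -1.956262
a = ȳ − b·x̄ = 12.857143 − (-1.956262)·7.871429 = 28.255722
ŷ(8.2) = a + b·8.2 = 28.255722 + (-1.956262)·8.2 = 12.214371

12.214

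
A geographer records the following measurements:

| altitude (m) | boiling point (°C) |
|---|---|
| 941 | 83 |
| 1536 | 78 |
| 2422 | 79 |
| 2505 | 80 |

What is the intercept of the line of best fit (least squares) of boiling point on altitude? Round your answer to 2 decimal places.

n = 4, Σx = 7404, Σy = 320, Σxy = 589649, Σx² = 15385886
Sxx = Σx² − (Σx)²/n = 15385886 − 13704804 = 1681082
Sxy = Σxy − (Σx)(Σy)/n = 589649 − 592320 = -2671
b = Sxy/Sxx = -2671/1681082 = -0.001589
a = ȳ − b·x̄ = 80 − (-0.001589)·1851 = 82.940976

82.94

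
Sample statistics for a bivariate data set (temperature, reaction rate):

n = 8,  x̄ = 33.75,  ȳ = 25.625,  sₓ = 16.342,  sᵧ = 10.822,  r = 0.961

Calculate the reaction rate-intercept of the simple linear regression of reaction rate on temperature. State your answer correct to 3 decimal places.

4.147

b = r · sᵧ/sₓ = 0.961 · 10.822/16.342 = 0.636393
a = ȳ − b·x̄ = 25.625 − 0.636393·33.75 = 4.146721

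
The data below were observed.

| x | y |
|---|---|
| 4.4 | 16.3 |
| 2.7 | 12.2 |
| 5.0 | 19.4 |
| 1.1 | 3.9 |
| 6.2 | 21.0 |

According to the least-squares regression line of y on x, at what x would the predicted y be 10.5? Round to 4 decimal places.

2.6679

n = 5, Σx = 19.4, Σy = 72.8, Σxy = 336.15, Σx² = 91.3
Sxx = Σx² − (Σx)²/n = 91.3 − 75.272 = 16.028
Sxy = Σxy − (Σx)(Σy)/n = 336.15 − 282.464 = 53.686
b = Sxy/Sxx = 53.686/16.028 = 3.349513
a = ȳ − b·x̄ = 14.56 − 3.349513·3.88 = 1.563888
Set a + b·x = 10.5: x = (10.5 − 1.563888) / 3.349513 = 2.667884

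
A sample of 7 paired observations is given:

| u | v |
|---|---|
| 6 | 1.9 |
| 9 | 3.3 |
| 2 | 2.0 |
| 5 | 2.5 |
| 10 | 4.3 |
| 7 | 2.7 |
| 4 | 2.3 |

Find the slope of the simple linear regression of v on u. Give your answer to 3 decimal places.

0.256

n = 7, Σx = 43, Σy = 19, Σxy = 128.7, Σx² = 311
Sxx = Σx² − (Σx)²/n = 311 − 264.142857 = 46.857143
Sxy = Σxy − (Σx)(Σy)/n = 128.7 − 116.714286 = 11.985714
b = Sxy/Sxx = 11.985714/46.857143 = 0.255793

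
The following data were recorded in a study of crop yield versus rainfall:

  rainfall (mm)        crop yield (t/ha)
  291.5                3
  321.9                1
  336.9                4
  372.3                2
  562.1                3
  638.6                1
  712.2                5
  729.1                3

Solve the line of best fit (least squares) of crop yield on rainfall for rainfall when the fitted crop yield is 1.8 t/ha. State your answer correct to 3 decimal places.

n = 8, Σx = 3964.6, Σy = 22, Σxy = 11361.8, Σx² = 2203282.78
Sxx = Σx² − (Σx)²/n = 2203282.78 − 1964756.645 = 238526.135
Sxy = Σxy − (Σx)(Σy)/n = 11361.8 − 10902.65 = 459.15
b = Sxy/Sxx = 459.15/238526.135 = 0.001925
a = ȳ − b·x̄ = 2.75 − 0.001925·495.575 = 1.796045
Set a + b·x = 1.8: x = (1.8 − 1.796045) / 0.001925 = 2.054738

2.055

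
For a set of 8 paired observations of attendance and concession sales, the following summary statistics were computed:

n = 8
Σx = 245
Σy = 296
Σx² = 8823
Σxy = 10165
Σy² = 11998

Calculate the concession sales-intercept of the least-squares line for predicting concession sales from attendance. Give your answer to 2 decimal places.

Sxx = Σx² − (Σx)²/n = 8823 − 7503.125 = 1319.875
Sxy = Σxy − (Σx)(Σy)/n = 10165 − 9065 = 1100
b = Sxy/Sxx = 1100/1319.875 = 0.833412
a = ȳ − b·x̄ = 37 − 0.833412·30.625 = 11.476750

11.48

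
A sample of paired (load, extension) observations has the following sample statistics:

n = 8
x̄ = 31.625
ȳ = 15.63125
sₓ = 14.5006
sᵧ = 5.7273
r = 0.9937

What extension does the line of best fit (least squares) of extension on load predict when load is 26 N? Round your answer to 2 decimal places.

b = r · sᵧ/sₓ = 0.9937 · 5.7273/14.5006 = 0.392482
a = ȳ − b·x̄ = 15.63125 − 0.392482·31.625 = 3.219021
ŷ(26) = a + b·26 = 3.219021 + 0.392482·26 = 13.423541

13.42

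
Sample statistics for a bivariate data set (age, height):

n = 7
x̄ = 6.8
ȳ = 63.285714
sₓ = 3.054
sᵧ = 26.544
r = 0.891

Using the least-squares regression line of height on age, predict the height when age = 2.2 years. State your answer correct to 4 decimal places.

b = r · sᵧ/sₓ = 0.891 · 26.544/3.054 = 7.744173
a = ȳ − b·x̄ = 63.285714 − 7.744173·6.8 = 10.625338
ŷ(2.2) = a + b·2.2 = 10.625338 + 7.744173·2.2 = 27.662519

27.6625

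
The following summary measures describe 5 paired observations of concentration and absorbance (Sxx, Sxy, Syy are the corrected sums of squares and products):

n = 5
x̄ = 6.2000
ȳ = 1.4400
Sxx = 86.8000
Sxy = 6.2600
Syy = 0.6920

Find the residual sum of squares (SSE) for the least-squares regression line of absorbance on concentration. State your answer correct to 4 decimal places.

b = Sxy/Sxx = 6.26/86.8 = 0.072120
SSE = Syy − b·Sxy = 0.692 − 0.072120·6.26 = 0.240530

0.2405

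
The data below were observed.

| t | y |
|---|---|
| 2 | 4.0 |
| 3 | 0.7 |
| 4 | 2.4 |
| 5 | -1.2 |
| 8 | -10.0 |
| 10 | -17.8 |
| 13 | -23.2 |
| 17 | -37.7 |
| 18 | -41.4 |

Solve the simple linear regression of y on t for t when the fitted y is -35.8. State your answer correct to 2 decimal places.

16.56

n = 9, Σx = 80, Σy = -124.2, Σxy = -1932, Σx² = 1000
Sxx = Σx² − (Σx)²/n = 1000 − 711.111111 = 288.888889
Sxy = Σxy − (Σx)(Σy)/n = -1932 − (-1104) = -828
b = Sxy/Sxx = -828/288.888889 = -2.866154
a = ȳ − b·x̄ = -13.8 − (-2.866154)·8.888889 = 11.676923
Set a + b·x = -35.8: x = (-35.8 − 11.676923) / (-2.866154) = 16.564681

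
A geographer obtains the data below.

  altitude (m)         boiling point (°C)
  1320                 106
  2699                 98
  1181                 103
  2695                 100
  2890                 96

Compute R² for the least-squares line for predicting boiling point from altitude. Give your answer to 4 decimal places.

0.8168

n = 5, Σx = 10785, Σy = 503, Σxy = 1073005, Σx² = 26036887, Σy² = 50665
Sxx = Σx² − (Σx)²/n = 26036887 − 23263245 = 2773642
Sxy = Σxy − (Σx)(Σy)/n = 1073005 − 1084971 = -11966
Syy = Σy² − (Σy)²/n = 50665 − 50601.8 = 63.2
R² = Sxy²/(Sxx·Syy) = (-11966)²/(2773642·63.2) = 0.816828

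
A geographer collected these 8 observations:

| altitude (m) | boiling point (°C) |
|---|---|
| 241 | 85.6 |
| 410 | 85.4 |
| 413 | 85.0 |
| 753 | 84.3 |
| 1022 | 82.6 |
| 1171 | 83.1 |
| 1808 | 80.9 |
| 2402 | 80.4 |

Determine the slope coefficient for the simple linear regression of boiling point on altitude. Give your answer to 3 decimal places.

-0.003

n = 8, Σx = 8220, Σy = 667.3, Σxy = 675341.8, Σx² = 12417952
Sxx = Σx² − (Σx)²/n = 12417952 − 8446050 = 3971902
Sxy = Σxy − (Σx)(Σy)/n = 675341.8 − 685650.75 = -10308.95
b = Sxy/Sxx = -10308.95/3971902 = -0.002595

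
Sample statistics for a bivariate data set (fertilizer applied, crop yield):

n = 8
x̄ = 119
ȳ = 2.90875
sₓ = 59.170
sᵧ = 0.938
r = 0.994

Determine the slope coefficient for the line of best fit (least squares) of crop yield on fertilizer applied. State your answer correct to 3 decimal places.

b = r · sᵧ/sₓ = 0.994 · 0.938/59.17 = 0.015758

0.016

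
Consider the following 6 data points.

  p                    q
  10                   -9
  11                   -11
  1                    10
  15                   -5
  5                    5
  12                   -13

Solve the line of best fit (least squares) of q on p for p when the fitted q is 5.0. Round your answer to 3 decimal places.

n = 6, Σx = 54, Σy = -23, Σxy = -407, Σx² = 616
Sxx = Σx² − (Σx)²/n = 616 − 486 = 130
Sxy = Σxy − (Σx)(Σy)/n = -407 − (-207) = -200
b = Sxy/Sxx = -200/130 = -1.538462
a = ȳ − b·x̄ = -3.833333 − (-1.538462)·9 = 10.012821
Set a + b·x = 5.0: x = (5.0 − 10.012821) / (-1.538462) = 3.258333

3.258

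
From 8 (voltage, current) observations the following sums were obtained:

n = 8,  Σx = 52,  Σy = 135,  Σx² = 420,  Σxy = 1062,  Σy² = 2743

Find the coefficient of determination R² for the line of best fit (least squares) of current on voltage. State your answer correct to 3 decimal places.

Sxx = Σx² − (Σx)²/n = 420 − 338 = 82
Sxy = Σxy − (Σx)(Σy)/n = 1062 − 877.5 = 184.5
Syy = Σy² − (Σy)²/n = 2743 − 2278.125 = 464.875
R² = Sxy²/(Sxx·Syy) = (184.5)²/(82·464.875) = 0.892982

0.893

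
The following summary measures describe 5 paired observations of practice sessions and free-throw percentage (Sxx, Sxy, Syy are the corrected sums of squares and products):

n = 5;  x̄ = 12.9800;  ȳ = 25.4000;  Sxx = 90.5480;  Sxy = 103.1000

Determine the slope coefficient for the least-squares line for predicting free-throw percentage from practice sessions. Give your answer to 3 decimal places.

1.139

b = Sxy/Sxx = 103.1/90.548 = 1.138623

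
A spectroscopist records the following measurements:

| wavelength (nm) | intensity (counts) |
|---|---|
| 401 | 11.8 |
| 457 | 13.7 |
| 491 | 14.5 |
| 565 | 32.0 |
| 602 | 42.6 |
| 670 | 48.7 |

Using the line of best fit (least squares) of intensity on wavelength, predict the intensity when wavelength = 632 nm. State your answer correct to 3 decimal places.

43.040

n = 6, Σx = 3186, Σy = 163.3, Σxy = 94466.4, Σx² = 1741260
Sxx = Σx² − (Σx)²/n = 1741260 − 1691766 = 49494
Sxy = Σxy − (Σx)(Σy)/n = 94466.4 − 86712.3 = 7754.1
b = Sxy/Sxx = 7754.1/49494 = 0.156667
a = ȳ − b·x̄ = 27.216667 − 0.156667·531 = -55.973762
ŷ(632) = a + b·632 = -55.973762 + 0.156667·632 = 43.040082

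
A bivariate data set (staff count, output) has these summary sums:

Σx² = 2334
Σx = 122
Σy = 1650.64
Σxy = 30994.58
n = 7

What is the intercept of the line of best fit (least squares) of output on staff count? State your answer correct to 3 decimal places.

49.006

Sxx = Σx² − (Σx)²/n = 2334 − 2126.285714 = 207.714286
Sxy = Σxy − (Σx)(Σy)/n = 30994.58 − 28768.297143 = 2226.282857
b = Sxy/Sxx = 2226.282857/207.714286 = 10.718006
a = ȳ − b·x̄ = 235.805714 − 10.718006·17.428571 = 49.006190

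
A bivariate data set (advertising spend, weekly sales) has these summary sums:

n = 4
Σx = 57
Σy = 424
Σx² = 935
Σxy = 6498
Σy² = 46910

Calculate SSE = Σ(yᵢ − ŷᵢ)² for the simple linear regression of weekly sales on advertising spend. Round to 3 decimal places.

272.020

Sxx = Σx² − (Σx)²/n = 935 − 812.25 = 122.75
Sxy = Σxy − (Σx)(Σy)/n = 6498 − 6042 = 456
Syy = Σy² − (Σy)²/n = 46910 − 44944 = 1966
b = Sxy/Sxx = 456/122.75 = 3.714868
SSE = Syy − b·Sxy = 1966 − 3.714868·456 = 272.020367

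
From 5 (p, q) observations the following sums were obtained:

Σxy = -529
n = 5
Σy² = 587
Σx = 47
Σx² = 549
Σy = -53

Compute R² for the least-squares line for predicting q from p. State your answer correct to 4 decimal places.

0.3512

Sxx = Σx² − (Σx)²/n = 549 − 441.8 = 107.2
Sxy = Σxy − (Σx)(Σy)/n = -529 − (-498.2) = -30.8
Syy = Σy² − (Σy)²/n = 587 − 561.8 = 25.2
R² = Sxy²/(Sxx·Syy) = (-30.8)²/(107.2·25.2) = 0.351161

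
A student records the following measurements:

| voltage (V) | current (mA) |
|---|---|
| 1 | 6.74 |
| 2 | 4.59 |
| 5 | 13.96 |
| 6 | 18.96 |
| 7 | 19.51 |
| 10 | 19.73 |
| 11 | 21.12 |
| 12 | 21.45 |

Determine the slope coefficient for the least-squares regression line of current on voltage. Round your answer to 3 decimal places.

n = 8, Σx = 54, Σy = 126.06, Σxy = 1023.07, Σx² = 480
Sxx = Σx² − (Σx)²/n = 480 − 364.5 = 115.5
Sxy = Σxy − (Σx)(Σy)/n = 1023.07 − 850.905 = 172.165
b = Sxy/Sxx = 172.165/115.5 = 1.490606

1.491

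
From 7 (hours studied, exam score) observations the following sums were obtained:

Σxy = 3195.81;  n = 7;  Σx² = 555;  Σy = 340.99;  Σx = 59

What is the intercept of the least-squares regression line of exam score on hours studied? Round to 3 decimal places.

Sxx = Σx² − (Σx)²/n = 555 − 497.285714 = 57.714286
Sxy = Σxy − (Σx)(Σy)/n = 3195.81 − 2874.058571 = 321.751429
b = Sxy/Sxx = 321.751429/57.714286 = 5.574901
a = ȳ − b·x̄ = 48.712857 − 5.574901·8.428571 = 1.724406

1.724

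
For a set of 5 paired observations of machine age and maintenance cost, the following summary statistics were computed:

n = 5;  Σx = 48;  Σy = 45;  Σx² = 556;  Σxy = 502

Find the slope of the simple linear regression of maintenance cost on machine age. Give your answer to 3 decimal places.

0.735

Sxx = Σx² − (Σx)²/n = 556 − 460.8 = 95.2
Sxy = Σxy − (Σx)(Σy)/n = 502 − 432 = 70
b = Sxy/Sxx = 70/95.2 = 0.735294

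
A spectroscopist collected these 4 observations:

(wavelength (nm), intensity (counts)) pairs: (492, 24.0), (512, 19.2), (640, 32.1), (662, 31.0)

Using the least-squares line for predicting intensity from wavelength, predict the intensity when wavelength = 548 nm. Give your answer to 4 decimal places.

24.7846

n = 4, Σx = 2306, Σy = 106.3, Σxy = 62704.4, Σx² = 1352052
Sxx = Σx² − (Σx)²/n = 1352052 − 1329409 = 22643
Sxy = Σxy − (Σx)(Σy)/n = 62704.4 − 61281.95 = 1422.45
b = Sxy/Sxx = 1422.45/22643 = 0.062821
a = ȳ − b·x̄ = 26.575 − 0.062821·576.5 = -9.641156
ŷ(548) = a + b·548 = -9.641156 + 0.062821·548 = 24.784609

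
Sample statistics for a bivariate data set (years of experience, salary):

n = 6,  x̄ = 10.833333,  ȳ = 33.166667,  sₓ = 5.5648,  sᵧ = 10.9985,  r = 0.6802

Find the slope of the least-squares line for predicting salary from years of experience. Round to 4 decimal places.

b = r · sᵧ/sₓ = 0.6802 · 10.9985/5.5648 = 1.344375

1.3444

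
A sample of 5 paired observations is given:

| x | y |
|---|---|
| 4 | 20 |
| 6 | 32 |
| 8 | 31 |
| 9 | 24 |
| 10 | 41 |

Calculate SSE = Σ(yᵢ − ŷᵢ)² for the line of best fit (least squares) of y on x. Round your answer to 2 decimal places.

n = 5, Σx = 37, Σy = 148, Σxy = 1146, Σx² = 297, Σy² = 4642
Sxx = Σx² − (Σx)²/n = 297 − 273.8 = 23.2
Sxy = Σxy − (Σx)(Σy)/n = 1146 − 1095.2 = 50.8
Syy = Σy² − (Σy)²/n = 4642 − 4380.8 = 261.2
b = Sxy/Sxx = 50.8/23.2 = 2.189655
SSE = Syy − b·Sxy = 261.2 − 2.189655·50.8 = 149.965517

149.97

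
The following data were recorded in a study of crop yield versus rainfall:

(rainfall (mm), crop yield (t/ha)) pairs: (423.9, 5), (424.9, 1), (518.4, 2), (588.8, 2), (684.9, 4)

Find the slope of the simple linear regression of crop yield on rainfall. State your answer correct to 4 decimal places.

n = 5, Σx = 2640.9, Σy = 14, Σxy = 7498.4, Σx² = 1444743.23
Sxx = Σx² − (Σx)²/n = 1444743.23 − 1394870.562 = 49872.668
Sxy = Σxy − (Σx)(Σy)/n = 7498.4 − 7394.52 = 103.88
b = Sxy/Sxx = 103.88/49872.668 = 0.002083

0.0021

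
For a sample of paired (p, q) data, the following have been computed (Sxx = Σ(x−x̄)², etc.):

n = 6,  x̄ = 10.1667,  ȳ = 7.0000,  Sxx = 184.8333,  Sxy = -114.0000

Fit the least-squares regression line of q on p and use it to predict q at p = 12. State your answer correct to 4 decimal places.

5.8693

b = Sxy/Sxx = -114/184.8333 = -0.616772
a = ȳ − b·x̄ = 7 − (-0.616772)·10.1667 = 13.270536
ŷ(12) = a + b·12 = 13.270536 + (-0.616772)·12 = 5.869272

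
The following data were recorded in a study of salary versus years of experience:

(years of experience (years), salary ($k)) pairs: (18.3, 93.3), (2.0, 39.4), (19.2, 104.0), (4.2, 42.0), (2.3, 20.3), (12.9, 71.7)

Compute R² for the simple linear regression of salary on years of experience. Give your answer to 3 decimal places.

n = 6, Σx = 58.9, Σy = 370.7, Σxy = 4931.01, Σx² = 896.87, Σy² = 28390.23
Sxx = Σx² − (Σx)²/n = 896.87 − 578.201667 = 318.668333
Sxy = Σxy − (Σx)(Σy)/n = 4931.01 − 3639.038333 = 1291.971667
Syy = Σy² − (Σy)²/n = 28390.23 − 22903.081667 = 5487.148333
R² = Sxy²/(Sxx·Syy) = (1291.971667)²/(318.668333·5487.148333) = 0.954598

0.955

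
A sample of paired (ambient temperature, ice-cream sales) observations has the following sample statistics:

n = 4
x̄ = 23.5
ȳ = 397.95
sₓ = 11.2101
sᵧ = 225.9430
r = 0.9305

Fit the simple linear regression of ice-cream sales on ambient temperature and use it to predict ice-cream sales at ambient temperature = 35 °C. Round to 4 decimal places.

613.6269

b = r · sᵧ/sₓ = 0.9305 · 225.943/11.2101 = 18.754513
a = ȳ − b·x̄ = 397.95 − 18.754513·23.5 = -42.781046
ŷ(35) = a + b·35 = -42.781046 + 18.754513·35 = 613.626895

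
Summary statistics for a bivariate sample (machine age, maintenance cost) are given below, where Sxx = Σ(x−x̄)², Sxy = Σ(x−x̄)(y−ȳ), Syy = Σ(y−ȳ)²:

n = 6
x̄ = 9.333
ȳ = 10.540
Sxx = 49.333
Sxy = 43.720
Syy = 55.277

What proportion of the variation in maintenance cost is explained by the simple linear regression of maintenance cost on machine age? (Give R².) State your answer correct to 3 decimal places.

R² = Sxy²/(Sxx·Syy) = (43.72)²/(49.333·55.277) = 0.700936

0.701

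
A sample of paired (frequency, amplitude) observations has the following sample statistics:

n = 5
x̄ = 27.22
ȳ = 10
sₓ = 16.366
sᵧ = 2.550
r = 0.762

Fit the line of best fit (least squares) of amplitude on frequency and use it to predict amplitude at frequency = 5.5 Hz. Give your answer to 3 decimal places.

b = r · sᵧ/sₓ = 0.762 · 2.55/16.366 = 0.118728
a = ȳ − b·x̄ = 10 − 0.118728·27.22 = 6.768228
ŷ(5.5) = a + b·5.5 = 6.768228 + 0.118728·5.5 = 7.421231

7.421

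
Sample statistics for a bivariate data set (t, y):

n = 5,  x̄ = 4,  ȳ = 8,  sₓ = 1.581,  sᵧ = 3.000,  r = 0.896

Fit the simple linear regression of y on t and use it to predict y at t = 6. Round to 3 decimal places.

11.400

b = r · sᵧ/sₓ = 0.896 · 3/1.581 = 1.700190
a = ȳ − b·x̄ = 8 − 1.700190·4 = 1.199241
ŷ(6) = a + b·6 = 1.199241 + 1.700190·6 = 11.400380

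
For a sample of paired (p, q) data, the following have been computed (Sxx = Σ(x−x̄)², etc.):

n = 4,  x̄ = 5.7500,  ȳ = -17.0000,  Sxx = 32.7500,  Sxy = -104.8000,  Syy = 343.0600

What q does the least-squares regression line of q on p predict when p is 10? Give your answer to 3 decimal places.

b = Sxy/Sxx = -104.8/32.75 = -3.2
a = ȳ − b·x̄ = -17 − (-3.2)·5.75 = 1.4
ŷ(10) = a + b·10 = 1.4 + (-3.2)·10 = -30.6

-30.600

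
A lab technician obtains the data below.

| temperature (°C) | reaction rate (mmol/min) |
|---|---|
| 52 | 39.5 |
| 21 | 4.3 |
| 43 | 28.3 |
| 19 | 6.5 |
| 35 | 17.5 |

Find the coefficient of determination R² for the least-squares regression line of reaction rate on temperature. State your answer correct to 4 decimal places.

n = 5, Σx = 170, Σy = 96.1, Σxy = 4097.2, Σx² = 6580, Σy² = 2728.13
Sxx = Σx² − (Σx)²/n = 6580 − 5780 = 800
Sxy = Σxy − (Σx)(Σy)/n = 4097.2 − 3267.4 = 829.8
Syy = Σy² − (Σy)²/n = 2728.13 − 1847.042 = 881.088
R² = Sxy²/(Sxx·Syy) = (829.8)²/(800·881.088) = 0.976872

0.9769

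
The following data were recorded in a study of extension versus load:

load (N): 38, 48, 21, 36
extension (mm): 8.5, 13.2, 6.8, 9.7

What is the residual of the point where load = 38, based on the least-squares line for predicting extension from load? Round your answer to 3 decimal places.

n = 4, Σx = 143, Σy = 38.2, Σxy = 1448.6, Σx² = 5485
Sxx = Σx² − (Σx)²/n = 5485 − 5112.25 = 372.75
Sxy = Σxy − (Σx)(Σy)/n = 1448.6 − 1365.65 = 82.95
b = Sxy/Sxx = 82.95/372.75 = 0.222535
a = ȳ − b·x̄ = 9.55 − 0.222535·35.75 = 1.594366
ŷ(38) = 1.594366 + 0.222535·38 = 10.050704
residual = y − ŷ = 8.5 − 10.050704 = -1.550704

-1.551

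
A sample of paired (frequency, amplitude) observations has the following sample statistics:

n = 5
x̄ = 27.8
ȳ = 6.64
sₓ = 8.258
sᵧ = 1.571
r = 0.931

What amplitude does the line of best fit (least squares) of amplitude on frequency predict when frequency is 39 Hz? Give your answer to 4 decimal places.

b = r · sᵧ/sₓ = 0.931 · 1.571/8.258 = 0.177113
a = ȳ − b·x̄ = 6.64 − 0.177113·27.8 = 1.716252
ŷ(39) = a + b·39 = 1.716252 + 0.177113·39 = 8.623668

8.6237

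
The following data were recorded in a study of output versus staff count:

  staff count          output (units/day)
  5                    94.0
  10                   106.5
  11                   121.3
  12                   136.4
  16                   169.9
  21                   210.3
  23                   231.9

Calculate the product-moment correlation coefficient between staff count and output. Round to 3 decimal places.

n = 7, Σx = 98, Σy = 1070.3, Σxy = 16974.5, Σx² = 1616, Σy² = 180366.61
Sxx = Σx² − (Σx)²/n = 1616 − 1372 = 244
Sxy = Σxy − (Σx)(Σy)/n = 16974.5 − 14984.2 = 1990.3
Syy = Σy² − (Σy)²/n = 180366.61 − 163648.87 = 16717.74
r = Sxy/√(Sxx·Syy) = 1990.3/√(4079128.56) = 1990.3/2019.685263 = 0.985451

0.985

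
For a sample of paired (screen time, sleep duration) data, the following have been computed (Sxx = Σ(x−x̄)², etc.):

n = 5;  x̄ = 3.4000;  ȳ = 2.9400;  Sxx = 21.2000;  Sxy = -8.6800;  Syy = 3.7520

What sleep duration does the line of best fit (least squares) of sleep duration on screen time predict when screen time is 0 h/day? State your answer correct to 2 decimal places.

4.33

b = Sxy/Sxx = -8.68/21.2 = -0.409434
a = ȳ − b·x̄ = 2.94 − (-0.409434)·3.4 = 4.332075
ŷ(0) = a + b·0 = 4.332075 + (-0.409434)·0 = 4.332075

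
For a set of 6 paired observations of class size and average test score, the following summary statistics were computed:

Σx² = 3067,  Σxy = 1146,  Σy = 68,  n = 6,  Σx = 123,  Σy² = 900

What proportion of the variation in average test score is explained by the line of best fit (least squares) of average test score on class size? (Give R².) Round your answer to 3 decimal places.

Sxx = Σx² − (Σx)²/n = 3067 − 2521.5 = 545.5
Sxy = Σxy − (Σx)(Σy)/n = 1146 − 1394 = -248
Syy = Σy² − (Σy)²/n = 900 − 770.666667 = 129.333333
R² = Sxy²/(Sxx·Syy) = (-248)²/(545.5·129.333333) = 0.871762

0.872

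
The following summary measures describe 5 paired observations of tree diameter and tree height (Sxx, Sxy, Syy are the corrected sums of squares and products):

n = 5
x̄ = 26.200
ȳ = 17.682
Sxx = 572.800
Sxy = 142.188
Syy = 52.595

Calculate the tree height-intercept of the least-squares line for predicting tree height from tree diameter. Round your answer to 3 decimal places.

11.178

b = Sxy/Sxx = 142.188/572.8 = 0.248233
a = ȳ − b·x̄ = 17.682 − 0.248233·26.2 = 11.178289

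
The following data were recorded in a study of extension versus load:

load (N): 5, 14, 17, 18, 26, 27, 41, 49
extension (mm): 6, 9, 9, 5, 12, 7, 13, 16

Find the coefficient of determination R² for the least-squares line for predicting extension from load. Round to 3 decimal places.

n = 8, Σx = 197, Σy = 77, Σxy = 2217, Σx² = 6321, Σy² = 841
Sxx = Σx² − (Σx)²/n = 6321 − 4851.125 = 1469.875
Sxy = Σxy − (Σx)(Σy)/n = 2217 − 1896.125 = 320.875
Syy = Σy² − (Σy)²/n = 841 − 741.125 = 99.875
R² = Sxy²/(Sxx·Syy) = (320.875)²/(1469.875·99.875) = 0.701350

0.701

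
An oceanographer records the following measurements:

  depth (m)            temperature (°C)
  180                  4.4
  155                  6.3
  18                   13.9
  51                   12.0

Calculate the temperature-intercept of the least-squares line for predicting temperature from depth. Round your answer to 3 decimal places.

n = 4, Σx = 404, Σy = 36.6, Σxy = 2630.7, Σx² = 59350
Sxx = Σx² − (Σx)²/n = 59350 − 40804 = 18546
Sxy = Σxy − (Σx)(Σy)/n = 2630.7 − 3696.6 = -1065.9
b = Sxy/Sxx = -1065.9/18546 = -0.057473
a = ȳ − b·x̄ = 9.15 − (-0.057473)·101 = 14.954804

14.955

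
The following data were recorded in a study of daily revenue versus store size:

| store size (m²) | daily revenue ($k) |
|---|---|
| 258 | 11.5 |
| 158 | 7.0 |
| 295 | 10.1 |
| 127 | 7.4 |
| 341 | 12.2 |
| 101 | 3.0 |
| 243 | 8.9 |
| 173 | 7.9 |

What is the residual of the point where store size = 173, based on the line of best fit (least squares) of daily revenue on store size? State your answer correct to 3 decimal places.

0.609

n = 8, Σx = 1696, Σy = 68, Σxy = 15984.9, Σx² = 410142
Sxx = Σx² − (Σx)²/n = 410142 − 359552 = 50590
Sxy = Σxy − (Σx)(Σy)/n = 15984.9 − 14416 = 1568.9
b = Sxy/Sxx = 1568.9/50590 = 0.031012
a = ȳ − b·x̄ = 8.5 − 0.031012·212 = 1.925444
ŷ(173) = 1.925444 + 0.031012·173 = 7.290530
residual = y − ŷ = 7.9 − 7.290530 = 0.609470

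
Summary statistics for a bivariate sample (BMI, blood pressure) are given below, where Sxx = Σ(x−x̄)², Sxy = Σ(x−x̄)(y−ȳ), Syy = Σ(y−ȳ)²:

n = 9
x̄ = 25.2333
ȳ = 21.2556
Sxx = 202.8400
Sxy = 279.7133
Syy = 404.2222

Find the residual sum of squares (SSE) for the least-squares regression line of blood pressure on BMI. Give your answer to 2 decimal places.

b = Sxy/Sxx = 279.7133/202.84 = 1.378985
SSE = Syy − b·Sxy = 404.2222 − 1.378985·279.7133 = 18.501779

18.50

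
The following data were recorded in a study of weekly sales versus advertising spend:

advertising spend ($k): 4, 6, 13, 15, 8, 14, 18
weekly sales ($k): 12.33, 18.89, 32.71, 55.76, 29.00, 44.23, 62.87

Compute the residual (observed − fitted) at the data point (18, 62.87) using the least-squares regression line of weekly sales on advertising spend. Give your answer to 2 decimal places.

n = 7, Σx = 78, Σy = 255.79, Σxy = 3407.17, Σx² = 1030
Sxx = Σx² − (Σx)²/n = 1030 − 869.142857 = 160.857143
Sxy = Σxy − (Σx)(Σy)/n = 3407.17 − 2850.231429 = 556.938571
b = Sxy/Sxx = 556.938571/160.857143 = 3.462318
a = ȳ − b·x̄ = 36.541429 − 3.462318·11.142857 = -2.038686
ŷ(18) = -2.038686 + 3.462318·18 = 60.283037
residual = y − ŷ = 62.87 − 60.283037 = 2.586963

2.59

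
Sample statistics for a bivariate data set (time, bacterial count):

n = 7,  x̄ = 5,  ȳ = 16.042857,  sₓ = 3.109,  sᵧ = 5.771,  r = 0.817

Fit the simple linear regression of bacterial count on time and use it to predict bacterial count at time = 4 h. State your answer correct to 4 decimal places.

14.5263

b = r · sᵧ/sₓ = 0.817 · 5.771/3.109 = 1.516535
a = ȳ − b·x̄ = 16.042857 − 1.516535·5 = 8.460183
ŷ(4) = a + b·4 = 8.460183 + 1.516535·4 = 14.526322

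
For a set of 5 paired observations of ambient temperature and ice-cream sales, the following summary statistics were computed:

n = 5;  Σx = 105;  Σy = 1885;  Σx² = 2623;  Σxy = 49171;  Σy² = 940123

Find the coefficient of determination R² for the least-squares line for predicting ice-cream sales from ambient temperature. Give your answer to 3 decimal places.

0.958

Sxx = Σx² − (Σx)²/n = 2623 − 2205 = 418
Sxy = Σxy − (Σx)(Σy)/n = 49171 − 39585 = 9586
Syy = Σy² − (Σy)²/n = 940123 − 710645 = 229478
R² = Sxy²/(Sxx·Syy) = (9586)²/(418·229478) = 0.957982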